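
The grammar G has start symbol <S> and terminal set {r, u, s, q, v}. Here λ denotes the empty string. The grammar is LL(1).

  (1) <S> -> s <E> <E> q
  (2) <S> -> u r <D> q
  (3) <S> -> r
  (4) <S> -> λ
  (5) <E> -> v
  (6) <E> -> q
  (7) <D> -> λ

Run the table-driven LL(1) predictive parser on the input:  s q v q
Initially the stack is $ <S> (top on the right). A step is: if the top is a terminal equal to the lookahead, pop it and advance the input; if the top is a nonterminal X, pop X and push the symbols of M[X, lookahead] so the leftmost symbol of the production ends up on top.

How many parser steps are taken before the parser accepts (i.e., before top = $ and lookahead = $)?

     Stack          Input      Action
  1  $ <S>          s q v q $  expand <S> -> s <E> <E> q
  2  $ q <E> <E> s  s q v q $  match s
  3  $ q <E> <E>    q v q $    expand <E> -> q
  4  $ q <E> q      q v q $    match q
  5  $ q <E>        v q $      expand <E> -> v
  6  $ q v          v q $      match v
  7  $ q            q $        match q
Accept reached after 7 steps.

7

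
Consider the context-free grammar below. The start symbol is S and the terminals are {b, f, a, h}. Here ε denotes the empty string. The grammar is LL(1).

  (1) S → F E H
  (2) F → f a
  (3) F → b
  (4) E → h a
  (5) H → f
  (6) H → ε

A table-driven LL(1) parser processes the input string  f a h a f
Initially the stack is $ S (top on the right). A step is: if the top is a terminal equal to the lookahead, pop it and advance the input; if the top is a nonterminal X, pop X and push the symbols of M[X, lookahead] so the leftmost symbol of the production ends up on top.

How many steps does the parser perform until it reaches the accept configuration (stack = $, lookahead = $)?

9

     Stack      Input        Action
  1  $ S        f a h a f $  expand S → F E H
  2  $ H E F    f a h a f $  expand F → f a
  3  $ H E a f  f a h a f $  match f
  4  $ H E a    a h a f $    match a
  5  $ H E      h a f $      expand E → h a
  6  $ H a h    h a f $      match h
  7  $ H a      a f $        match a
  8  $ H        f $          expand H → f
  9  $ f        f $          match f
Accept reached after 9 steps.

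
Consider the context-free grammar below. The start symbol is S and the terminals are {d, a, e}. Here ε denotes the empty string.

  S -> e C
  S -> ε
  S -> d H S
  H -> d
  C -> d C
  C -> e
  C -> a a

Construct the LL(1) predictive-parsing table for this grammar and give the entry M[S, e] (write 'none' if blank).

S -> e C

FIRST(S): from S->e C we get {e}; from S->ε we get {ε}; from S->d H S we get {d}. So FIRST(S) = {ε, d, e}.
FIRST(H): from H->d we get {d}. So FIRST(H) = {d}.
FIRST(C): from C->d C we get {d}; from C->e we get {e}; from C->a a we get {a}. So FIRST(C) = {a, d, e}.
FOLLOW(S) includes $ since S is the start symbol.
FOLLOW(S): in S->d H S, the suffix after S is empty (adds nothing new). Thus FOLLOW(S) = {$}.
For S -> e C: FIRST(e C) = {e}, so it goes in M[S, t] for t ∈ {e}.
For S -> ε: FIRST(ε) = {ε}, so it goes in M[S, t] for t ∈ {}; since ε ∈ FIRST, also for every t ∈ FOLLOW(S) = {$}.
For S -> d H S: FIRST(d H S) = {d}, so it goes in M[S, t] for t ∈ {d}.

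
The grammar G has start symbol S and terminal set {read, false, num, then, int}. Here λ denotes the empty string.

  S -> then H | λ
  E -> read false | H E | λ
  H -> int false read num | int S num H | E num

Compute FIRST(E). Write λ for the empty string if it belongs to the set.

{λ, int, num, read}

FIRST(S): from S->then H we get {then}; from S->λ we get {λ}. So FIRST(S) = {λ, then}.
FIRST(E): from E->read false we get {read}; from E->H E we get {int, num, read}; from E->λ we get {λ}. So FIRST(E) = {λ, int, num, read}.
FIRST(H): from H->int false read num we get {int}; from H->int S num H we get {int}; from H->E num we get {int, num, read}. So FIRST(H) = {int, num, read}.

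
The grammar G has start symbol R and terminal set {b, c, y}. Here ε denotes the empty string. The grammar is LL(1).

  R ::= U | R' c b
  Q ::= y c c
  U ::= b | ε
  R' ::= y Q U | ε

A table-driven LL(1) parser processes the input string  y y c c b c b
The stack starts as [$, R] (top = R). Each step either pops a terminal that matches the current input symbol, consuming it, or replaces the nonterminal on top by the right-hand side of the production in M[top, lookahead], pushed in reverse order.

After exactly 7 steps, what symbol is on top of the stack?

step 1: stack=$ R  input=y y c c b c b $  — expand R ::= R' c b
step 2: stack=$ b c R'  input=y y c c b c b $  — expand R' ::= y Q U
step 3: stack=$ b c U Q y  input=y y c c b c b $  — match y
step 4: stack=$ b c U Q  input=y c c b c b $  — expand Q ::= y c c
step 5: stack=$ b c U c c y  input=y c c b c b $  — match y
step 6: stack=$ b c U c c  input=c c b c b $  — match c
step 7: stack=$ b c U c  input=c b c b $  — match c
Stack after step 7: $ b c U (top = U).

U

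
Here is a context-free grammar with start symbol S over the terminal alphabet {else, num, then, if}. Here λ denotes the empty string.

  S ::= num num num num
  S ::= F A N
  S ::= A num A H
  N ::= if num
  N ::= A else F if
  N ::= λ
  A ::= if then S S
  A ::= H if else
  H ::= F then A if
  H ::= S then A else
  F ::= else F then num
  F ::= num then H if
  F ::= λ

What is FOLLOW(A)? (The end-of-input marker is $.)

FIRST(F): from F::=else F then num we get {else}; from F::=num then H if we get {num}; from F::=λ we get {λ}. So FIRST(F) = {λ, else, num}.
FIRST(S): from S::=num num num num we get {num}; from S::=F A N we get {else, if, num, then}; from S::=A num A H we get {else, if, num, then}. So FIRST(S) = {else, if, num, then}.
FIRST(H): from H::=F then A if we get {else, num, then}; from H::=S then A else we get {else, if, num, then}. So FIRST(H) = {else, if, num, then}.
FIRST(A): from A::=if then S S we get {if}; from A::=H if else we get {else, if, num, then}. So FIRST(A) = {else, if, num, then}.
FIRST(N): from N::=if num we get {if}; from N::=A else F if we get {else, if, num, then}; from N::=λ we get {λ}. So FIRST(N) = {λ, else, if, num, then}.
FOLLOW(S) includes $ since S is the start symbol.
FOLLOW(F): in S::=F A N, F is followed by A N with FIRST {else, if, num, then}; in N::=A else F if, F is followed by if with FIRST {if}; in H::=F then A if, F is followed by then A if with FIRST {then}; in F::=else F then num, F is followed by then num with FIRST {then}. Thus FOLLOW(F) = {else, if, num, then}.
FOLLOW(S): in A::=if then S S (occurrence 1), S is followed by S with FIRST {else, if, num, then}; in A::=if then S S (occurrence 2), the suffix after S is empty, so FOLLOW(S) ⊇ FOLLOW(A) = {$, else, if, num, then}; in H::=S then A else, S is followed by then A else with FIRST {then}. Thus FOLLOW(S) = {$, else, if, num, then}.
FOLLOW(N): in S::=F A N, the suffix after N is empty, so FOLLOW(N) ⊇ FOLLOW(S) = {$, else, if, num, then}. Thus FOLLOW(N) = {$, else, if, num, then}.
FOLLOW(A): in S::=F A N, A is followed by N with FIRST {λ, else, if, num, then}; in S::=F A N, the suffix after A is nullable, so FOLLOW(A) ⊇ FOLLOW(S) = {$, else, if, num, then}; in S::=A num A H (occurrence 1), A is followed by num A H with FIRST {num}; in S::=A num A H (occurrence 2), A is followed by H with FIRST {else, if, num, then}; in N::=A else F if, A is followed by else F if with FIRST {else}; in H::=F then A if, A is followed by if with FIRST {if}; in H::=S then A else, A is followed by else with FIRST {else}. Thus FOLLOW(A) = {$, else, if, num, then}.
FOLLOW(H): in S::=A num A H, the suffix after H is empty, so FOLLOW(H) ⊇ FOLLOW(S) = {$, else, if, num, then}; in A::=H if else, H is followed by if else with FIRST {if}; in F::=num then H if, H is followed by if with FIRST {if}. Thus FOLLOW(H) = {$, else, if, num, then}.

{$, else, if, num, then}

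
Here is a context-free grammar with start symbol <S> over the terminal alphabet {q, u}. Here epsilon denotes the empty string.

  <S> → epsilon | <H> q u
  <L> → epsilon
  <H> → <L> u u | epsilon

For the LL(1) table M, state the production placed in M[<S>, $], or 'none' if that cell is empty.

FIRST(<L>): from <L>→epsilon we get {epsilon}. So FIRST(<L>) = {epsilon}.
FIRST(<H>): from <H>→<L> u u we get {u}; from <H>→epsilon we get {epsilon}. So FIRST(<H>) = {epsilon, u}.
FIRST(<S>): from <S>→epsilon we get {epsilon}; from <S>→<H> q u we get {q, u}. So FIRST(<S>) = {epsilon, q, u}.
FOLLOW(<S>) includes $ since <S> is the start symbol.
FOLLOW(<S>): <S> appears on no right-hand side. Thus FOLLOW(<S>) = {$}.
For <S> → epsilon: FIRST(epsilon) = {epsilon}, so it goes in M[<S>, t] for t ∈ {}; since epsilon ∈ FIRST, also for every t ∈ FOLLOW(<S>) = {$}.
For <S> → <H> q u: FIRST(<H> q u) = {q, u}, so it goes in M[<S>, t] for t ∈ {q, u}.

<S> → epsilon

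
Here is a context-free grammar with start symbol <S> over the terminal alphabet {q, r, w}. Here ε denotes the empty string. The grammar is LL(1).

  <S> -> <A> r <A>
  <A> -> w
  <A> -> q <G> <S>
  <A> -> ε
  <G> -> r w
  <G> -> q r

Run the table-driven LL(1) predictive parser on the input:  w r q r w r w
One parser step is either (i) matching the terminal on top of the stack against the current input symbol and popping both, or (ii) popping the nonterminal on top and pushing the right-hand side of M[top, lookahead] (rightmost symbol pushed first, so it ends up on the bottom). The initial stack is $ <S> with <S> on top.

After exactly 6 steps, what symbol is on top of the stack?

step 1: stack=$ <S>  input=w r q r w r w $  — expand <S> -> <A> r <A>
step 2: stack=$ <A> r <A>  input=w r q r w r w $  — expand <A> -> w
step 3: stack=$ <A> r w  input=w r q r w r w $  — match w
step 4: stack=$ <A> r  input=r q r w r w $  — match r
step 5: stack=$ <A>  input=q r w r w $  — expand <A> -> q <G> <S>
step 6: stack=$ <S> <G> q  input=q r w r w $  — match q
Stack after step 6: $ <S> <G> (top = <G>).

<G>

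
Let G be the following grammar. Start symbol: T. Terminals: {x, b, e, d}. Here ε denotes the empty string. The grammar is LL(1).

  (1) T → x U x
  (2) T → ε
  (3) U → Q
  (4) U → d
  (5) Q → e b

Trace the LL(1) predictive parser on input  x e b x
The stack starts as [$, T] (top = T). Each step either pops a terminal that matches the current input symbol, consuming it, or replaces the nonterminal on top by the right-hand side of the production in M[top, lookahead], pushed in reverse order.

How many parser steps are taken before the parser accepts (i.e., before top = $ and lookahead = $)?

     Stack    Input      Action
  1  $ T      x e b x $  expand T → x U x
  2  $ x U x  x e b x $  match x
  3  $ x U    e b x $    expand U → Q
  4  $ x Q    e b x $    expand Q → e b
  5  $ x b e  e b x $    match e
  6  $ x b    b x $      match b
  7  $ x      x $        match x
Accept reached after 7 steps.

7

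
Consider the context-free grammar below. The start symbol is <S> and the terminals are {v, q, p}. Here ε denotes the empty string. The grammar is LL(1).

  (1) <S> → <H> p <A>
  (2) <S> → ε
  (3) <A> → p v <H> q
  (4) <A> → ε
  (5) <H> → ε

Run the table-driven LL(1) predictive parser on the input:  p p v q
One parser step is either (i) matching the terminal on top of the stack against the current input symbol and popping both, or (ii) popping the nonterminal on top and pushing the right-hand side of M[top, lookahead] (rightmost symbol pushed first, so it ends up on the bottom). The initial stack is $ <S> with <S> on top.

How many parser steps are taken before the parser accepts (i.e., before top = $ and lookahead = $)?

8

step 1: stack=$ <S>  input=p p v q $  — expand <S> → <H> p <A>
step 2: stack=$ <A> p <H>  input=p p v q $  — expand <H> → ε
step 3: stack=$ <A> p  input=p p v q $  — match p
step 4: stack=$ <A>  input=p v q $  — expand <A> → p v <H> q
step 5: stack=$ q <H> v p  input=p v q $  — match p
step 6: stack=$ q <H> v  input=v q $  — match v
step 7: stack=$ q <H>  input=q $  — expand <H> → ε
step 8: stack=$ q  input=q $  — match q
Accept reached after 8 steps.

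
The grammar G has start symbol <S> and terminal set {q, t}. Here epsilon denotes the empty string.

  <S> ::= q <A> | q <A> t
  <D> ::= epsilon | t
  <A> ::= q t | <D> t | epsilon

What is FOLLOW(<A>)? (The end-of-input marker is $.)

FIRST(<S>): from <S>::=q <A> we get {q}; from <S>::=q <A> t we get {q}. So FIRST(<S>) = {q}.
FIRST(<D>): from <D>::=epsilon we get {epsilon}; from <D>::=t we get {t}. So FIRST(<D>) = {epsilon, t}.
FIRST(<A>): from <A>::=q t we get {q}; from <A>::=<D> t we get {t}; from <A>::=epsilon we get {epsilon}. So FIRST(<A>) = {epsilon, q, t}.
FOLLOW(<S>) includes $ since <S> is the start symbol.
FOLLOW(<S>): <S> appears on no right-hand side. Thus FOLLOW(<S>) = {$}.
FOLLOW(<D>): in <A>::=<D> t, <D> is followed by t with FIRST {t}. Thus FOLLOW(<D>) = {t}.
FOLLOW(<A>): in <S>::=q <A>, the suffix after <A> is empty, so FOLLOW(<A>) ⊇ FOLLOW(<S>) = {$}; in <S>::=q <A> t, <A> is followed by t with FIRST {t}. Thus FOLLOW(<A>) = {$, t}.

{$, t}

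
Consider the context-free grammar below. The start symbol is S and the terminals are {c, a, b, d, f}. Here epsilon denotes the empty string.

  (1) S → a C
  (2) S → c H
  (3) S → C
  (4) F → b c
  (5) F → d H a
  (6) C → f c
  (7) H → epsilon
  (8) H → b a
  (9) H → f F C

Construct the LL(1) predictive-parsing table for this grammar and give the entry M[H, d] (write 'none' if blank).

none

FIRST(F): from F→b c we get {b}; from F→d H a we get {d}. So FIRST(F) = {b, d}.
FIRST(C): from C→f c we get {f}. So FIRST(C) = {f}.
FIRST(H): from H→epsilon we get {epsilon}; from H→b a we get {b}; from H→f F C we get {f}. So FIRST(H) = {epsilon, b, f}.
FIRST(S): from S→a C we get {a}; from S→c H we get {c}; from S→C we get {f}. So FIRST(S) = {a, c, f}.
FOLLOW(S) includes $ since S is the start symbol.
FOLLOW(S): S appears on no right-hand side. Thus FOLLOW(S) = {$}.
FOLLOW(H): in S→c H, the suffix after H is empty, so FOLLOW(H) ⊇ FOLLOW(S) = {$}; in F→d H a, H is followed by a with FIRST {a}. Thus FOLLOW(H) = {$, a}.
For H → epsilon: FIRST(epsilon) = {epsilon}, so it goes in M[H, t] for t ∈ {}; since epsilon ∈ FIRST, also for every t ∈ FOLLOW(H) = {$, a}.
For H → b a: FIRST(b a) = {b}, so it goes in M[H, t] for t ∈ {b}.
For H → f F C: FIRST(f F C) = {f}, so it goes in M[H, t] for t ∈ {f}.
None of these place a production in M[H, d].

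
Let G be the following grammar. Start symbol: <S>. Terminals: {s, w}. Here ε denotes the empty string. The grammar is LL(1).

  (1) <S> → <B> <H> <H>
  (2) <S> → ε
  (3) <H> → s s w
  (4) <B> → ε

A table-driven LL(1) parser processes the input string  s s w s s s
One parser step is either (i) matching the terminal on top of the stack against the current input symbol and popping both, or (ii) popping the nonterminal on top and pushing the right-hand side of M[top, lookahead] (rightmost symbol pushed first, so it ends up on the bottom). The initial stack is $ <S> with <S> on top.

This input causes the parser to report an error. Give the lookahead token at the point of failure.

      Stack          Input          Action
   1  $ <S>          s s w s s s $  expand <S> → <B> <H> <H>
   2  $ <H> <H> <B>  s s w s s s $  expand <B> → ε
   3  $ <H> <H>      s s w s s s $  expand <H> → s s w
   4  $ <H> w s s    s s w s s s $  match s
   5  $ <H> w s      s w s s s $    match s
   6  $ <H> w        w s s s $      match w
   7  $ <H>          s s s $        expand <H> → s s w
   8  $ w s s        s s s $        match s
   9  $ w s          s s $          match s
  10  $ w            s $            error: top is terminal w but lookahead is s

s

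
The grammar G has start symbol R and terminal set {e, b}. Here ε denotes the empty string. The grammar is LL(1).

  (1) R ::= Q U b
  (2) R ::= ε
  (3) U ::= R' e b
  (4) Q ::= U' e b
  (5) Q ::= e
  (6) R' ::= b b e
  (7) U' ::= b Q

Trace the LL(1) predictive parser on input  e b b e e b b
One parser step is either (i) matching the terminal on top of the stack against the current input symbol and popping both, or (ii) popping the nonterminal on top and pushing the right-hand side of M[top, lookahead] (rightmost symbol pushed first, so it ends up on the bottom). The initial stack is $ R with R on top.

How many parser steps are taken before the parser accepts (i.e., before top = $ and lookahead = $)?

11

      Stack          Input            Action
   1  $ R            e b b e e b b $  expand R ::= Q U b
   2  $ b U Q        e b b e e b b $  expand Q ::= e
   3  $ b U e        e b b e e b b $  match e
   4  $ b U          b b e e b b $    expand U ::= R' e b
   5  $ b b e R'     b b e e b b $    expand R' ::= b b e
   6  $ b b e e b b  b b e e b b $    match b
   7  $ b b e e b    b e e b b $      match b
   8  $ b b e e      e e b b $        match e
   9  $ b b e        e b b $          match e
  10  $ b b          b b $            match b
  11  $ b            b $              match b
Accept reached after 11 steps.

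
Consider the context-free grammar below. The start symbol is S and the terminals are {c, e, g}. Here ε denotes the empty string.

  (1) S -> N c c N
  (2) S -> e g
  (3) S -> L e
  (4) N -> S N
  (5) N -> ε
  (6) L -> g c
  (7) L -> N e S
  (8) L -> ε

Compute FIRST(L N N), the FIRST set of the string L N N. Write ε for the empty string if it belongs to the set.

FIRST(S) = {c, e, g}  (via N c c N, L e)
FIRST(N) = {ε, c, e, g}  (via S N)
FIRST(L) = {ε, c, e, g}  (via N e S)
FIRST(L N N): take FIRST of each symbol in turn, carrying on past any symbol whose FIRST contains ε; result {ε, c, e, g}.

{ε, c, e, g}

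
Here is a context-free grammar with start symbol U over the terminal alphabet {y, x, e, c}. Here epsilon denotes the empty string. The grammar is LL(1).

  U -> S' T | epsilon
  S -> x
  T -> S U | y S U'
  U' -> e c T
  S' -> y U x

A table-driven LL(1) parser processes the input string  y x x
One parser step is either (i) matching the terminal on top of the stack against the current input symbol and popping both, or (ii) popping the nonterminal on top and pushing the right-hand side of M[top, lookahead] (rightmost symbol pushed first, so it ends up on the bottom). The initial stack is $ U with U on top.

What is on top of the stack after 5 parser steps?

     Stack      Input    Action
  1  $ U        y x x $  expand U -> S' T
  2  $ T S'     y x x $  expand S' -> y U x
  3  $ T x U y  y x x $  match y
  4  $ T x U    x x $    expand U -> epsilon
  5  $ T x      x x $    match x
Stack after step 5: $ T (top = T).

T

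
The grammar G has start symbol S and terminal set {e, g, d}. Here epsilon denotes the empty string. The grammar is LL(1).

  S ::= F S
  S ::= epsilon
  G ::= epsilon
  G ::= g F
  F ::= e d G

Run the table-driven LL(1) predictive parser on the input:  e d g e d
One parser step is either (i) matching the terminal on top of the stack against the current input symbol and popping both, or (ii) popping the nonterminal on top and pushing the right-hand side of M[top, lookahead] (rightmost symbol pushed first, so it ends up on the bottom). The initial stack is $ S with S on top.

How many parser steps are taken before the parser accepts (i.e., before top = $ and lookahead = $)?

      Stack      Input        Action
   1  $ S        e d g e d $  expand S ::= F S
   2  $ S F      e d g e d $  expand F ::= e d G
   3  $ S G d e  e d g e d $  match e
   4  $ S G d    d g e d $    match d
   5  $ S G      g e d $      expand G ::= g F
   6  $ S F g    g e d $      match g
   7  $ S F      e d $        expand F ::= e d G
   8  $ S G d e  e d $        match e
   9  $ S G d    d $          match d
  10  $ S G      $            expand G ::= epsilon
  11  $ S        $            expand S ::= epsilon
Accept reached after 11 steps.

11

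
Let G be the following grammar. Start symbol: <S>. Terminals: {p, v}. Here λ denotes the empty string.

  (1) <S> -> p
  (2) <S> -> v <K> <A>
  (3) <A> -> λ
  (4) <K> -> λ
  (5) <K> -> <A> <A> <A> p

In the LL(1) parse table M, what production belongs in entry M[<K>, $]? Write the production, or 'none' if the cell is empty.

<K> -> λ

FIRST(<S>): from <S>->p we get {p}; from <S>->v <K> <A> we get {v}. So FIRST(<S>) = {p, v}.
FIRST(<A>): from <A>->λ we get {λ}. So FIRST(<A>) = {λ}.
FIRST(<K>): from <K>->λ we get {λ}; from <K>-><A> <A> <A> p we get {p}. So FIRST(<K>) = {λ, p}.
FOLLOW(<S>) includes $ since <S> is the start symbol.
FOLLOW(<S>): <S> appears on no right-hand side. Thus FOLLOW(<S>) = {$}.
FOLLOW(<K>): in <S>->v <K> <A>, <K> is followed by <A> with FIRST {λ}; in <S>->v <K> <A>, the suffix after <K> is nullable, so FOLLOW(<K>) ⊇ FOLLOW(<S>) = {$}. Thus FOLLOW(<K>) = {$}.
For <K> -> λ: FIRST(λ) = {λ}, so it goes in M[<K>, t] for t ∈ {}; since λ ∈ FIRST, also for every t ∈ FOLLOW(<K>) = {$}.
For <K> -> <A> <A> <A> p: FIRST(<A> <A> <A> p) = {p}, so it goes in M[<K>, t] for t ∈ {p}.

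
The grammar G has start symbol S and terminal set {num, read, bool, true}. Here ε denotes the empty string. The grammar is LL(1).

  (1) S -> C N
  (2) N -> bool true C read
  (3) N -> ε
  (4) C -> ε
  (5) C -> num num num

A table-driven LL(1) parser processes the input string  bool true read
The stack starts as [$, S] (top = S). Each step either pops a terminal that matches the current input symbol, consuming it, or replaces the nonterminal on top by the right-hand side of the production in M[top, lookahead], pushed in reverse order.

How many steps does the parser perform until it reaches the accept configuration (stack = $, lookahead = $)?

7

step 1: stack=$ S  input=bool true read $  — expand S -> C N
step 2: stack=$ N C  input=bool true read $  — expand C -> ε
step 3: stack=$ N  input=bool true read $  — expand N -> bool true C read
step 4: stack=$ read C true bool  input=bool true read $  — match bool
step 5: stack=$ read C true  input=true read $  — match true
step 6: stack=$ read C  input=read $  — expand C -> ε
step 7: stack=$ read  input=read $  — match read
Accept reached after 7 steps.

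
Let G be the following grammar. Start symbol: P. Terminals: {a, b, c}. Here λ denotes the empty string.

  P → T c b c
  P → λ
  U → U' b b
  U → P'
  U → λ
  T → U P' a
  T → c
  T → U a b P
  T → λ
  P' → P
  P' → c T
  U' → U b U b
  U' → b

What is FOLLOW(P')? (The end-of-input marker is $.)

FIRST(P) = {λ, a, b, c}  (via T c b c)
FIRST(P') = {λ, a, b, c}  (via P)
FIRST(U) = {λ, a, b, c}  (via U' b b, P')
FIRST(T) = {λ, a, b, c}  (via U P' a, U a b P)
FIRST(U') = {a, b, c}  (via U b U b)
FOLLOW(P) includes $ since P is the start symbol.
FOLLOW(U): in T→U P' a, U is followed by P' a with FIRST {a, b, c}; in T→U a b P, U is followed by a b P with FIRST {a}; in U'→U b U b (occurrence 1), U is followed by b U b with FIRST {b}; in U'→U b U b (occurrence 2), U is followed by b with FIRST {b}. Thus FOLLOW(U) = {a, b, c}.
FOLLOW(P'): in U→P', the suffix after P' is empty, so FOLLOW(P') ⊇ FOLLOW(U) = {a, b, c}; in T→U P' a, P' is followed by a with FIRST {a}. Thus FOLLOW(P') = {a, b, c}.
FOLLOW(T): in P→T c b c, T is followed by c b c with FIRST {c}; in P'→c T, the suffix after T is empty, so FOLLOW(T) ⊇ FOLLOW(P') = {a, b, c}. Thus FOLLOW(T) = {a, b, c}.
FOLLOW(P): in T→U a b P, the suffix after P is empty, so FOLLOW(P) ⊇ FOLLOW(T) = {a, b, c}; in P'→P, the suffix after P is empty, so FOLLOW(P) ⊇ FOLLOW(P') = {a, b, c}. Thus FOLLOW(P) = {$, a, b, c}.
FOLLOW(U'): in U→U' b b, U' is followed by b b with FIRST {b}. Thus FOLLOW(U') = {b}.

{a, b, c}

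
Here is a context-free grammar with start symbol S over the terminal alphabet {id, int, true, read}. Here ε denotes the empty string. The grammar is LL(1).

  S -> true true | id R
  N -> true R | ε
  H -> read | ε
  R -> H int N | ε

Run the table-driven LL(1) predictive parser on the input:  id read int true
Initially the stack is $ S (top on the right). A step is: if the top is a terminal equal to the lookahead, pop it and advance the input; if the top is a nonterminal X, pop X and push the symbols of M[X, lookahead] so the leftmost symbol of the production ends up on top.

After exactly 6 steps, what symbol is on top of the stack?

N

     Stack         Input               Action
  1  $ S           id read int true $  expand S -> id R
  2  $ R id        id read int true $  match id
  3  $ R           read int true $     expand R -> H int N
  4  $ N int H     read int true $     expand H -> read
  5  $ N int read  read int true $     match read
  6  $ N int       int true $          match int
Stack after step 6: $ N (top = N).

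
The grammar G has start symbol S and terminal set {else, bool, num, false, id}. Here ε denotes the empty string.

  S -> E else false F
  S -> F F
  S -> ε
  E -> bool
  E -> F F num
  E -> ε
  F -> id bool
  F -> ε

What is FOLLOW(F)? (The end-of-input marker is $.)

FIRST(F) = {ε, id}
FIRST(E) = {ε, bool, id, num}  (via F F num)
FIRST(S) = {ε, bool, else, id, num}  (via E else false F, F F)
FOLLOW(S) includes $ since S is the start symbol.
FOLLOW(S): S appears on no right-hand side. Thus FOLLOW(S) = {$}.
FOLLOW(E): in S->E else false F, E is followed by else false F with FIRST {else}. Thus FOLLOW(E) = {else}.
FOLLOW(F): in S->E else false F, the suffix after F is empty, so FOLLOW(F) ⊇ FOLLOW(S) = {$}; in S->F F (occurrence 1), F is followed by F with FIRST {ε, id}; in S->F F (occurrence 1), the suffix after F is nullable, so FOLLOW(F) ⊇ FOLLOW(S) = {$}; in S->F F (occurrence 2), the suffix after F is empty, so FOLLOW(F) ⊇ FOLLOW(S) = {$}; in E->F F num (occurrence 1), F is followed by F num with FIRST {id, num}; in E->F F num (occurrence 2), F is followed by num with FIRST {num}. Thus FOLLOW(F) = {$, id, num}.

{$, id, num}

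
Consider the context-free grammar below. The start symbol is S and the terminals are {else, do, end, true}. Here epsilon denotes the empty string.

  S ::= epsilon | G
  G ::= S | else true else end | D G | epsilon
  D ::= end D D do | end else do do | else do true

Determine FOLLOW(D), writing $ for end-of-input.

FIRST(D): from D::=end D D do we get {end}; from D::=end else do do we get {end}; from D::=else do true we get {else}. So FIRST(D) = {else, end}.
FIRST(S): from S::=epsilon we get {epsilon}; from S::=G we get {epsilon, else, end}. So FIRST(S) = {epsilon, else, end}.
FIRST(G): from G::=S we get {epsilon, else, end}; from G::=else true else end we get {else}; from G::=D G we get {else, end}; from G::=epsilon we get {epsilon}. So FIRST(G) = {epsilon, else, end}.
FOLLOW(S) includes $ since S is the start symbol.
FOLLOW(S): in G::=S, the suffix after S is empty, so FOLLOW(S) ⊇ FOLLOW(G) = {$}. Thus FOLLOW(S) = {$}.
FOLLOW(G): in S::=G, the suffix after G is empty, so FOLLOW(G) ⊇ FOLLOW(S) = {$}; in G::=D G, the suffix after G is empty (adds nothing new). Thus FOLLOW(G) = {$}.
FOLLOW(D): in G::=D G, D is followed by G with FIRST {epsilon, else, end}; in G::=D G, the suffix after D is nullable, so FOLLOW(D) ⊇ FOLLOW(G) = {$}; in D::=end D D do (occurrence 1), D is followed by D do with FIRST {else, end}; in D::=end D D do (occurrence 2), D is followed by do with FIRST {do}. Thus FOLLOW(D) = {$, do, else, end}.

{$, do, else, end}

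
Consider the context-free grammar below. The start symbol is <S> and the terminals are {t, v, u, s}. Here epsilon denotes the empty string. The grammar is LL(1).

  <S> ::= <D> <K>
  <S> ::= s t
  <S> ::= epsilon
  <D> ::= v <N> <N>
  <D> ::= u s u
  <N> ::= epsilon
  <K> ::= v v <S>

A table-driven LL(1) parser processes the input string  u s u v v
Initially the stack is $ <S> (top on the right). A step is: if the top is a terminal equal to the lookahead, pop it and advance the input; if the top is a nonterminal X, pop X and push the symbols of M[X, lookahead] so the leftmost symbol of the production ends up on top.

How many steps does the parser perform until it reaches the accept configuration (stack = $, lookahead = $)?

step 1: stack=$ <S>  input=u s u v v $  — expand <S> ::= <D> <K>
step 2: stack=$ <K> <D>  input=u s u v v $  — expand <D> ::= u s u
step 3: stack=$ <K> u s u  input=u s u v v $  — match u
step 4: stack=$ <K> u s  input=s u v v $  — match s
step 5: stack=$ <K> u  input=u v v $  — match u
step 6: stack=$ <K>  input=v v $  — expand <K> ::= v v <S>
step 7: stack=$ <S> v v  input=v v $  — match v
step 8: stack=$ <S> v  input=v $  — match v
step 9: stack=$ <S>  input=$  — expand <S> ::= epsilon
Accept reached after 9 steps.

9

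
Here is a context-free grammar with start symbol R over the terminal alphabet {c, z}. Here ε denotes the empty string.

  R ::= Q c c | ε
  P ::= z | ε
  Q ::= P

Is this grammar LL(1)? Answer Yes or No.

Yes

FIRST(R) = {ε, c, z}
FIRST(P) = {ε, z}
FIRST(Q) = {ε, z}
FOLLOW(R) = {$}
FOLLOW(P) = {c}
FOLLOW(Q) = {c}
Each cell of M receives at most one production.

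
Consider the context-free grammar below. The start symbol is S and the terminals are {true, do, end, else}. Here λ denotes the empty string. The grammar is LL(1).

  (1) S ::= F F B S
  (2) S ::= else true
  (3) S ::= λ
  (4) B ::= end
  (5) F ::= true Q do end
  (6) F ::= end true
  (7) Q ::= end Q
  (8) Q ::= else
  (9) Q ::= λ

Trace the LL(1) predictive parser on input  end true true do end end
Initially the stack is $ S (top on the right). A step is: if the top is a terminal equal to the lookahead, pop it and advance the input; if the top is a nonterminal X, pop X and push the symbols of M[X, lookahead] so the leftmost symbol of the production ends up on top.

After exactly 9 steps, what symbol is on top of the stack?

step 1: stack=$ S  input=end true true do end end $  — expand S ::= F F B S
step 2: stack=$ S B F F  input=end true true do end end $  — expand F ::= end true
step 3: stack=$ S B F true end  input=end true true do end end $  — match end
step 4: stack=$ S B F true  input=true true do end end $  — match true
step 5: stack=$ S B F  input=true do end end $  — expand F ::= true Q do end
step 6: stack=$ S B end do Q true  input=true do end end $  — match true
step 7: stack=$ S B end do Q  input=do end end $  — expand Q ::= λ
step 8: stack=$ S B end do  input=do end end $  — match do
step 9: stack=$ S B end  input=end end $  — match end
Stack after step 9: $ S B (top = B).

B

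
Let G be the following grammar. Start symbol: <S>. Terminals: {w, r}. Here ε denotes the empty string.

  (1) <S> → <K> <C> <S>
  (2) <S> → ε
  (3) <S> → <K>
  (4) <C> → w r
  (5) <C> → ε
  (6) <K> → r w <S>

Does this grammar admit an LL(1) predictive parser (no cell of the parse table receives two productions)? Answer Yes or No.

FIRST(<S>) = {ε, r}
FIRST(<C>) = {ε, w}
FIRST(<K>) = {r}
FOLLOW(<S>) = {$, r, w}
FOLLOW(<C>) = {$, r, w}
FOLLOW(<K>) = {$, r, w}
Cell M[<C>, w] receives both <C> → w r and <C> → ε — the grammar is not LL(1).

No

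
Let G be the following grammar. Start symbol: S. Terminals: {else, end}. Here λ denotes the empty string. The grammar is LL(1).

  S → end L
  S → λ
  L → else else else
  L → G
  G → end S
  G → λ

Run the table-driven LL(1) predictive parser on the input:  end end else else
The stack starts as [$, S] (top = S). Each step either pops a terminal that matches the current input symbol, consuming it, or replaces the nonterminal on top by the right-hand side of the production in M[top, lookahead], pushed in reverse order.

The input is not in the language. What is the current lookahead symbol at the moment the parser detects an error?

step 1: stack=$ S  input=end end else else $  — expand S → end L
step 2: stack=$ L end  input=end end else else $  — match end
step 3: stack=$ L  input=end else else $  — expand L → G
step 4: stack=$ G  input=end else else $  — expand G → end S
step 5: stack=$ S end  input=end else else $  — match end
step 6: stack=$ S  input=else else $  — error: M[S, else] is empty

else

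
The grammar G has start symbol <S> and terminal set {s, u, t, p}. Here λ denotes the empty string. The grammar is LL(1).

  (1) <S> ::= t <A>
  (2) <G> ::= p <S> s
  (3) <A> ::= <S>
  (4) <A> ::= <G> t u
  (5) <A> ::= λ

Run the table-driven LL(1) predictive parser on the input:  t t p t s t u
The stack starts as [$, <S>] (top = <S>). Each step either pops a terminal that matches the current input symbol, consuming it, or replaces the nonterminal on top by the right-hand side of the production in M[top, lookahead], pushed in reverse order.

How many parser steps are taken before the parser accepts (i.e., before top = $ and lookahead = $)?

14

step 1: stack=$ <S>  input=t t p t s t u $  — expand <S> ::= t <A>
step 2: stack=$ <A> t  input=t t p t s t u $  — match t
step 3: stack=$ <A>  input=t p t s t u $  — expand <A> ::= <S>
step 4: stack=$ <S>  input=t p t s t u $  — expand <S> ::= t <A>
step 5: stack=$ <A> t  input=t p t s t u $  — match t
step 6: stack=$ <A>  input=p t s t u $  — expand <A> ::= <G> t u
step 7: stack=$ u t <G>  input=p t s t u $  — expand <G> ::= p <S> s
step 8: stack=$ u t s <S> p  input=p t s t u $  — match p
step 9: stack=$ u t s <S>  input=t s t u $  — expand <S> ::= t <A>
step 10: stack=$ u t s <A> t  input=t s t u $  — match t
step 11: stack=$ u t s <A>  input=s t u $  — expand <A> ::= λ
step 12: stack=$ u t s  input=s t u $  — match s
step 13: stack=$ u t  input=t u $  — match t
step 14: stack=$ u  input=u $  — match u
Accept reached after 14 steps.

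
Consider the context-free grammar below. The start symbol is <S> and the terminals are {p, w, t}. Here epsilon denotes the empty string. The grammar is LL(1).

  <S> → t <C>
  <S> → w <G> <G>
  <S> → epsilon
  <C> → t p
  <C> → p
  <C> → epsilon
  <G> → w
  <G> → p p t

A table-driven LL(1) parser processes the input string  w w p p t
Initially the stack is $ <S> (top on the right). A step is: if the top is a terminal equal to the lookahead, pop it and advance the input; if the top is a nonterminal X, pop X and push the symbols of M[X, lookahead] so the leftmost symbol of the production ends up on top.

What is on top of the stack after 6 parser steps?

step 1: stack=$ <S>  input=w w p p t $  — expand <S> → w <G> <G>
step 2: stack=$ <G> <G> w  input=w w p p t $  — match w
step 3: stack=$ <G> <G>  input=w p p t $  — expand <G> → w
step 4: stack=$ <G> w  input=w p p t $  — match w
step 5: stack=$ <G>  input=p p t $  — expand <G> → p p t
step 6: stack=$ t p p  input=p p t $  — match p
Stack after step 6: $ t p (top = p).

p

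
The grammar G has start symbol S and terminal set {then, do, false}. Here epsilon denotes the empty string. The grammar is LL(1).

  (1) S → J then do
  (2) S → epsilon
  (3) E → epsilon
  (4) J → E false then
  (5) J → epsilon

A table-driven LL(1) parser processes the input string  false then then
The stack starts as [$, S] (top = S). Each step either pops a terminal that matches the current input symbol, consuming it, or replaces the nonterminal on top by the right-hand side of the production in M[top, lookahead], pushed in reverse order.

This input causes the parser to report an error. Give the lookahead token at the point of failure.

$

step 1: stack=$ S  input=false then then $  — expand S → J then do
step 2: stack=$ do then J  input=false then then $  — expand J → E false then
step 3: stack=$ do then then false E  input=false then then $  — expand E → epsilon
step 4: stack=$ do then then false  input=false then then $  — match false
step 5: stack=$ do then then  input=then then $  — match then
step 6: stack=$ do then  input=then $  — match then
step 7: stack=$ do  input=$  — error: top is terminal do but lookahead is $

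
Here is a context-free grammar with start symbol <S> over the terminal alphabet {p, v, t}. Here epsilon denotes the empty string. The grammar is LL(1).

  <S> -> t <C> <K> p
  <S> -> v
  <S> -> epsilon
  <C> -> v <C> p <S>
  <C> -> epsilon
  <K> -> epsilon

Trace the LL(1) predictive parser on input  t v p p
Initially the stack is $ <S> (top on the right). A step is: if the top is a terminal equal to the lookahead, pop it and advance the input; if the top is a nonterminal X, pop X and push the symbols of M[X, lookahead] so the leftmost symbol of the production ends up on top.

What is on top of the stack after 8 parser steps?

p

step 1: stack=$ <S>  input=t v p p $  — expand <S> -> t <C> <K> p
step 2: stack=$ p <K> <C> t  input=t v p p $  — match t
step 3: stack=$ p <K> <C>  input=v p p $  — expand <C> -> v <C> p <S>
step 4: stack=$ p <K> <S> p <C> v  input=v p p $  — match v
step 5: stack=$ p <K> <S> p <C>  input=p p $  — expand <C> -> epsilon
step 6: stack=$ p <K> <S> p  input=p p $  — match p
step 7: stack=$ p <K> <S>  input=p $  — expand <S> -> epsilon
step 8: stack=$ p <K>  input=p $  — expand <K> -> epsilon
Stack after step 8: $ p (top = p).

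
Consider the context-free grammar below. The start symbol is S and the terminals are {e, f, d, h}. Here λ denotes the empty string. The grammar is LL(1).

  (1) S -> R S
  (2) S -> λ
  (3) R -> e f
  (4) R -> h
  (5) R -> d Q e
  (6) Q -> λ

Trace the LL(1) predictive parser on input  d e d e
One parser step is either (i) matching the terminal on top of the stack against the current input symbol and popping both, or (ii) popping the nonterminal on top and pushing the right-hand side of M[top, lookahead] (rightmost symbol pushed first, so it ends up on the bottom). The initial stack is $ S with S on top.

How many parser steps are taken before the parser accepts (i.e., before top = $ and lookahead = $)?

step 1: stack=$ S  input=d e d e $  — expand S -> R S
step 2: stack=$ S R  input=d e d e $  — expand R -> d Q e
step 3: stack=$ S e Q d  input=d e d e $  — match d
step 4: stack=$ S e Q  input=e d e $  — expand Q -> λ
step 5: stack=$ S e  input=e d e $  — match e
step 6: stack=$ S  input=d e $  — expand S -> R S
step 7: stack=$ S R  input=d e $  — expand R -> d Q e
step 8: stack=$ S e Q d  input=d e $  — match d
step 9: stack=$ S e Q  input=e $  — expand Q -> λ
step 10: stack=$ S e  input=e $  — match e
step 11: stack=$ S  input=$  — expand S -> λ
Accept reached after 11 steps.

11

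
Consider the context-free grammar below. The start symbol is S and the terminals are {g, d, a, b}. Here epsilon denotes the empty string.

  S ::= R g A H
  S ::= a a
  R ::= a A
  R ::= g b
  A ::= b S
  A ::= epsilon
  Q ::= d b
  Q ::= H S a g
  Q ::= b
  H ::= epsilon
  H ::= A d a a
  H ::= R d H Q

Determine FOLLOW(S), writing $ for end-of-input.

FIRST(R): from R::=a A we get {a}; from R::=g b we get {g}. So FIRST(R) = {a, g}.
FIRST(A): from A::=b S we get {b}; from A::=epsilon we get {epsilon}. So FIRST(A) = {epsilon, b}.
FIRST(S): from S::=R g A H we get {a, g}; from S::=a a we get {a}. So FIRST(S) = {a, g}.
FIRST(H): from H::=epsilon we get {epsilon}; from H::=A d a a we get {b, d}; from H::=R d H Q we get {a, g}. So FIRST(H) = {epsilon, a, b, d, g}.
FIRST(Q): from Q::=d b we get {d}; from Q::=H S a g we get {a, b, d, g}; from Q::=b we get {b}. So FIRST(Q) = {a, b, d, g}.
FOLLOW(S) includes $ since S is the start symbol.
FOLLOW(R): in S::=R g A H, R is followed by g A H with FIRST {g}; in H::=R d H Q, R is followed by d H Q with FIRST {d}. Thus FOLLOW(R) = {d, g}.
FOLLOW(S): in A::=b S, the suffix after S is empty, so FOLLOW(S) ⊇ FOLLOW(A) = {$, a, b, d, g}; in Q::=H S a g, S is followed by a g with FIRST {a}. Thus FOLLOW(S) = {$, a, b, d, g}.
FOLLOW(A): in S::=R g A H, A is followed by H with FIRST {epsilon, a, b, d, g}; in S::=R g A H, the suffix after A is nullable, so FOLLOW(A) ⊇ FOLLOW(S) = {$, a, b, d, g}; in R::=a A, the suffix after A is empty, so FOLLOW(A) ⊇ FOLLOW(R) = {d, g}; in H::=A d a a, A is followed by d a a with FIRST {d}. Thus FOLLOW(A) = {$, a, b, d, g}.
FOLLOW(H): in S::=R g A H, the suffix after H is empty, so FOLLOW(H) ⊇ FOLLOW(S) = {$, a, b, d, g}; in Q::=H S a g, H is followed by S a g with FIRST {a, g}; in H::=R d H Q, H is followed by Q with FIRST {a, b, d, g}. Thus FOLLOW(H) = {$, a, b, d, g}.
FOLLOW(Q): in H::=R d H Q, the suffix after Q is empty, so FOLLOW(Q) ⊇ FOLLOW(H) = {$, a, b, d, g}. Thus FOLLOW(Q) = {$, a, b, d, g}.

{$, a, b, d, g}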